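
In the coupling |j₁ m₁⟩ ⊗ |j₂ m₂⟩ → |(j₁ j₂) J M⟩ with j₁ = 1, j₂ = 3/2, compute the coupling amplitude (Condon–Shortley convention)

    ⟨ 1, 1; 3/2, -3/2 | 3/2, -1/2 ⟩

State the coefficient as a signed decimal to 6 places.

+√(2/5) = +0.632456

j₁+j₂−J=1  J+j₁−j₂=1  J−j₁+j₂=2  j₁+j₂+J+1=5
(j₁±m₁, j₂±m₂, J±M) = (2,0,0,3,1,2)
P² = 8/5
sum k=0..0:
  [0] +1/2 = 1/2
S = 1/2
C² = P²·S² = 2/5 ; C = +0.632456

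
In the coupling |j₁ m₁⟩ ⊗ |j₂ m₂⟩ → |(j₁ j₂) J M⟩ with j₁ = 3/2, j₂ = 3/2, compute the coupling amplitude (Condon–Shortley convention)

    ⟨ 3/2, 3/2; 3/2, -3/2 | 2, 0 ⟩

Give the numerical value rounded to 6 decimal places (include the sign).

√[5·1!2!2!/6! · 3!0!0!3!2!2!] = √(4)
  +(−1)^0/∏(0,1,0,0,2,2)! = 1/4  (running 1/4)
⟨..|..⟩ = √(4)·(1/4) = +0.500000

+√(1/4) ≈ +0.500000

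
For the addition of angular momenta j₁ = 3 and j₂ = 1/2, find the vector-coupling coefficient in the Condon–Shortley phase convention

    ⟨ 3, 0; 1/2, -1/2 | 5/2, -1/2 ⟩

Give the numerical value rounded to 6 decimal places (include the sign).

+√(3/7) = +0.654654

triangle: 1!·5!·0!/7! = 120/5040
(j±m)!: 3!·3!·0!·1!·2!·3! = 432
prefactor² = (2J+1)·Δ·N² = 432/7
  k=0: +1/(0!·1!·3!·0!·2!·0!) = 1/12
Σ = 1/12  ⇒  CG² = 432/7·1/12² = 3/7
CG = +√(3/7) = +0.654654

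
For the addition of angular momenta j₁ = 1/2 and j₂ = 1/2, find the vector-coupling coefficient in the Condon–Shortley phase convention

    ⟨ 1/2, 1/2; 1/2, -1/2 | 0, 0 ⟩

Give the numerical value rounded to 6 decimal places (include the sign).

+√(1/2) ≈ +0.707107

triangle: 1!×0!×0!/2! = 1/2
(j±m)!: 1!×0!×0!×1!×0!×0! = 1
prefactor² = (2J+1)×Δ×N² = 1/2
  k=0: +1/(0!×1!×0!×0!×0!×0!) = 1
Σ = 1  ⇒  CG² = 1/2×1² = 1/2
CG = +√(1/2) = +0.707107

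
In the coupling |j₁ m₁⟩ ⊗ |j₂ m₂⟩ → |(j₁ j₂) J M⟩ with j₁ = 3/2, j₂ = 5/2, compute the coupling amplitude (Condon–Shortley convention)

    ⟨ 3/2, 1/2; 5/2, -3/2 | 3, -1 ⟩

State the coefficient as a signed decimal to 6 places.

+0.639010

√[7·1!2!4!/8! · 2!1!1!4!2!4!] = √(96/5)
  +(−1)^0/∏(0,1,1,1,1,3)! = 1/6  (running 1/6)
  +(−1)^1/∏(1,0,0,0,2,4)! = -1/48  (running 7/48)
⟨..|..⟩ = √(96/5)·(7/48) = +0.639010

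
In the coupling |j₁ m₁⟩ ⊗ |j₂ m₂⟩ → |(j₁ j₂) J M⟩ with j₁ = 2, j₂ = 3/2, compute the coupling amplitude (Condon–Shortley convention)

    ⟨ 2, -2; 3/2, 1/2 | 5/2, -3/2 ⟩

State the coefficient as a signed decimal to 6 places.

-0.676123  (= −√(16/35))

√[6·1!3!2!/7! · 0!4!2!1!1!4!] = √(576/35)
  +(−1)^1/∏(1,0,3,1,0,1)! = -1/6  (running -1/6)
⟨..|..⟩ = √(576/35)·(-1/6) = -0.676123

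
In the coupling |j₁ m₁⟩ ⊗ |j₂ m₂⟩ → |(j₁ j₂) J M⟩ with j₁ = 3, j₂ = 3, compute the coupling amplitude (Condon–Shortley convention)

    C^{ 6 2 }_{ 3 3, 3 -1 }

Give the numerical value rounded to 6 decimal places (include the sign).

√[13·0!6!6!/13! · 6!0!2!4!8!4!] = √(398131200/11)
  +(−1)^0/∏(0,0,0,2,6,4)! = 1/34560  (running 1/34560)
⟨..|..⟩ = √(398131200/11)·(1/34560) = +0.174078

+0.174078  (= +√(1/33))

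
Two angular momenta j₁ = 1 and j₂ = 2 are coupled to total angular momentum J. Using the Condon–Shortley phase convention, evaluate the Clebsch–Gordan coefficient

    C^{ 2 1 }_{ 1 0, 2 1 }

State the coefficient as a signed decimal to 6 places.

j₁+j₂−J=1  J+j₁−j₂=1  J−j₁+j₂=3  j₁+j₂+J+1=6
(j₁±m₁, j₂±m₂, J±M) = (1,1,3,1,3,1)
P² = 3/2
sum k=0..1:
  [0] +1/6 = 1/6
  [1] −1/2 = -1/2
S = -1/3
C² = P²·S² = 1/6 ; C = -0.408248

-0.408248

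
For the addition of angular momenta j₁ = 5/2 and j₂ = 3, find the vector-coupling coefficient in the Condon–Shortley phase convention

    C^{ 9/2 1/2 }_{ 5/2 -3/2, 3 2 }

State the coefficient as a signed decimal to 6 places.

j₁+j₂−J=1  J+j₁−j₂=4  J−j₁+j₂=5  j₁+j₂+J+1=11
(j₁±m₁, j₂±m₂, J±M) = (1,4,5,1,5,4)
P² = 460800/77
sum k=0..1:
  [0] +1/2880 = 1/2880
  [1] −1/144 = -1/144
S = -19/2880
C² = P²·S² = 361/1386 ; C = -0.510355

−√(361/1386) ≈ -0.510355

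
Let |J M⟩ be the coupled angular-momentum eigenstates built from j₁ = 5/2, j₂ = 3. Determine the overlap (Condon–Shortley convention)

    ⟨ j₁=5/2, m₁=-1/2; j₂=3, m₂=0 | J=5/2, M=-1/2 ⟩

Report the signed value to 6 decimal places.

triangle: 3!×2!×3!/9! = 72/362880
(j±m)!: 2!×3!×3!×3!×2!×3! = 5184
prefactor² = (2J+1)×Δ×N² = 216/35
  k=1: −1/(1!×2!×2!×2!×0!×1!) = -1/8
  k=2: +1/(2!×1!×1!×1!×1!×2!) = 1/4
  k=3: −1/(3!×0!×0!×0!×2!×3!) = -1/72
Σ = 1/9  ⇒  CG² = 216/35×1/9² = 8/105
CG = +√(8/105) = +0.276026

+√(8/105) = +0.276026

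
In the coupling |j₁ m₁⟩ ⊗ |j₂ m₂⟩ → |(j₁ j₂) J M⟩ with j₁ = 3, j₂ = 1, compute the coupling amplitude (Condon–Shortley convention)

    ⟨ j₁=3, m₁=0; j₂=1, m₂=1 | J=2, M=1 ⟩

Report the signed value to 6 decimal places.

+√(1/7) ≈ +0.377964

√[5·2!4!0!/7! · 3!3!2!0!3!1!] = √(144/7)
  +(−1)^2/∏(2,0,1,0,3,0)! = 1/12  (running 1/12)
⟨..|..⟩ = √(144/7)·(1/12) = +0.377964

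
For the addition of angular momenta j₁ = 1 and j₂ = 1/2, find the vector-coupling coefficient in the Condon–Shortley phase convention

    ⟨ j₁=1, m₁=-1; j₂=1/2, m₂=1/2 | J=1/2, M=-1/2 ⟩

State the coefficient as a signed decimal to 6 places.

triangle: 1!·1!·0!/3! = 1/6
(j±m)!: 0!·2!·1!·0!·0!·1! = 2
prefactor² = (2J+1)·Δ·N² = 2/3
  k=1: −1/(1!·0!·1!·0!·0!·0!) = -1
Σ = -1  ⇒  CG² = 2/3·(-1)² = 2/3
CG = −√(2/3) = -0.816497

−√(2/3) ≈ -0.816497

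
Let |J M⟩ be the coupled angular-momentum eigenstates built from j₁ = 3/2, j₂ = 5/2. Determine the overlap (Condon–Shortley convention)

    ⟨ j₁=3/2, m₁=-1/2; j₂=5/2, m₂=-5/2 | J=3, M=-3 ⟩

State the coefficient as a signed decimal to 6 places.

+√(5/8) ≈ +0.790569

j₁+j₂−J=1  J+j₁−j₂=2  J−j₁+j₂=4  j₁+j₂+J+1=8
(j₁±m₁, j₂±m₂, J±M) = (1,2,0,5,0,6)
P² = 1440
sum k=0..0:
  [0] +1/48 = 1/48
S = 1/48
C² = P²·S² = 5/8 ; C = +0.790569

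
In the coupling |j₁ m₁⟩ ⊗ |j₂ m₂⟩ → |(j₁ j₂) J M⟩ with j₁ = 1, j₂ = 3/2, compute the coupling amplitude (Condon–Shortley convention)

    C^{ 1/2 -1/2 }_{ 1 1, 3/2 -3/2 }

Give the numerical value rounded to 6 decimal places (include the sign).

+√(1/2) = +0.707107

triangle: 2!·0!·1!/4! = 2/24
(j±m)!: 2!·0!·0!·3!·0!·1! = 12
prefactor² = (2J+1)·Δ·N² = 2
  k=0: +1/(0!·2!·0!·0!·0!·1!) = 1/2
Σ = 1/2  ⇒  CG² = 2·1/2² = 1/2
CG = +√(1/2) = +0.707107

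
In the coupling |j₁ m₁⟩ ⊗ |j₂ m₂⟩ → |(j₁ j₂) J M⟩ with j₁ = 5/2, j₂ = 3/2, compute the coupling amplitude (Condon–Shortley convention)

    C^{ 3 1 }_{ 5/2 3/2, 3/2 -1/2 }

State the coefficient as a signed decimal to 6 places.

+0.639010  (= +√(49/120))

triangle: 1!×4!×2!/8! = 48/40320
(j±m)!: 4!×1!×1!×2!×4!×2! = 2304
prefactor² = (2J+1)×Δ×N² = 96/5
  k=0: +1/(0!×1!×1!×1!×3!×1!) = 1/6
  k=1: −1/(1!×0!×0!×0!×4!×2!) = -1/48
Σ = 7/48  ⇒  CG² = 96/5×7/48² = 49/120
CG = +√(49/120) = +0.639010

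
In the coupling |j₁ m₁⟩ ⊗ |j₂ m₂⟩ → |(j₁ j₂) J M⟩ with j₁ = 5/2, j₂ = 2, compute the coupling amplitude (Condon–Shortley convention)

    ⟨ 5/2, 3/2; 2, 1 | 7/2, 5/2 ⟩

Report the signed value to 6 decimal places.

j₁+j₂−J=1  J+j₁−j₂=4  J−j₁+j₂=3  j₁+j₂+J+1=9
(j₁±m₁, j₂±m₂, J±M) = (4,1,3,1,6,1)
P² = 2304/7
sum k=0..1:
  [0] +1/36 = 1/36
  [1] −1/48 = -1/48
S = 1/144
C² = P²·S² = 1/63 ; C = +0.125988

+√(1/63) ≈ +0.125988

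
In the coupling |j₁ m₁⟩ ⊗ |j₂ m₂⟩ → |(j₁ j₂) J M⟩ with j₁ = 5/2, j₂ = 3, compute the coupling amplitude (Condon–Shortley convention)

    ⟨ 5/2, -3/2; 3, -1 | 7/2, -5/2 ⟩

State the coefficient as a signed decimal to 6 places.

-0.398410

√[8·2!3!4!/10! · 1!4!2!4!1!6!] = √(18432/35)
  +(−1)^1/∏(1,1,3,1,0,3)! = -1/36  (running -1/36)
  +(−1)^2/∏(2,0,2,0,1,4)! = 1/96  (running -5/288)
⟨..|..⟩ = √(18432/35)·(-5/288) = -0.398410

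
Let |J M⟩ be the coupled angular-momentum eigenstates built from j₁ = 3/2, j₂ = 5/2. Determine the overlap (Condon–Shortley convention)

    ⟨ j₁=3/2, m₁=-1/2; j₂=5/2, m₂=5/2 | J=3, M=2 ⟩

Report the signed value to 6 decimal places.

-0.645497  (= −√(5/12))

j₁+j₂−J=1  J+j₁−j₂=2  J−j₁+j₂=4  j₁+j₂+J+1=8
(j₁±m₁, j₂±m₂, J±M) = (1,2,5,0,5,1)
P² = 240
sum k=1..1:
  [1] −1/24 = -1/24
S = -1/24
C² = P²·S² = 5/12 ; C = -0.645497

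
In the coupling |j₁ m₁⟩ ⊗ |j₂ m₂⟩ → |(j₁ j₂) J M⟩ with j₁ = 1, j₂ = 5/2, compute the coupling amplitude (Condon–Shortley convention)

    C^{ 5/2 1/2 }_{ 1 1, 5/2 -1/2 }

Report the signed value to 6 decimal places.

+√(18/35) = +0.717137

j₁+j₂−J=1  J+j₁−j₂=1  J−j₁+j₂=4  j₁+j₂+J+1=7
(j₁±m₁, j₂±m₂, J±M) = (2,0,2,3,3,2)
P² = 288/35
sum k=0..0:
  [0] +1/4 = 1/4
S = 1/4
C² = P²·S² = 18/35 ; C = +0.717137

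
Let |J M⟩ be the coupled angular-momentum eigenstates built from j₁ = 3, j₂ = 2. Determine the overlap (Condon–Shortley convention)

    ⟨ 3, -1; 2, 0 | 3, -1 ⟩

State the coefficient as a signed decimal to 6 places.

triangle: 2!×4!×2!/9! = 96/362880
(j±m)!: 2!×4!×2!×2!×2!×4! = 9216
prefactor² = (2J+1)×Δ×N² = 256/15
  k=0: +1/(0!×2!×4!×2!×0!×0!) = 1/96
  k=1: −1/(1!×1!×3!×1!×1!×1!) = -1/6
  k=2: +1/(2!×0!×2!×0!×2!×2!) = 1/16
Σ = -3/32  ⇒  CG² = 256/15×(-3/32)² = 3/20
CG = −√(3/20) = -0.387298

-0.387298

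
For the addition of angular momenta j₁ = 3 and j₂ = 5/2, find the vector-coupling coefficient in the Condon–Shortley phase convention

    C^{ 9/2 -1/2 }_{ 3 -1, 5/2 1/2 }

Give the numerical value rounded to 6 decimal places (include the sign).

−√(160/693) ≈ -0.480500

triangle: 1!×5!×4!/11! = 2880/39916800
(j±m)!: 2!×4!×3!×2!×4!×5! = 1658880
prefactor² = (2J+1)×Δ×N² = 92160/77
  k=0: +1/(0!×1!×4!×3!×1!×1!) = 1/144
  k=1: −1/(1!×0!×3!×2!×2!×2!) = -1/48
Σ = -1/72  ⇒  CG² = 92160/77×(-1/72)² = 160/693
CG = −√(160/693) = -0.480500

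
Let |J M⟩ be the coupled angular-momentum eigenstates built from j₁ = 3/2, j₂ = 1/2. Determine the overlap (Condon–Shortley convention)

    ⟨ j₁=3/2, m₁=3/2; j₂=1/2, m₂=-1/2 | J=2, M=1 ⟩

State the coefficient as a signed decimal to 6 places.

+√(1/4) ≈ +0.500000

triangle: 0!×3!×1!/5! = 6/120
(j±m)!: 3!×0!×0!×1!×3!×1! = 36
prefactor² = (2J+1)×Δ×N² = 9
  k=0: +1/(0!×0!×0!×0!×3!×1!) = 1/6
Σ = 1/6  ⇒  CG² = 9×1/6² = 1/4
CG = +√(1/4) = +0.500000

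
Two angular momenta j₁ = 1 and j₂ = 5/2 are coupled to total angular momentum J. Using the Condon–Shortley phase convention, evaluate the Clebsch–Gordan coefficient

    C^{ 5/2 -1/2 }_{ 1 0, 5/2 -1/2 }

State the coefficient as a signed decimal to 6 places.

√[6·1!1!4!/7! · 1!1!2!3!2!3!] = √(144/35)
  +(−1)^0/∏(0,1,1,2,0,2)! = 1/4  (running 1/4)
  +(−1)^1/∏(1,0,0,1,1,3)! = -1/6  (running 1/12)
⟨..|..⟩ = √(144/35)·(1/12) = +0.169031

+0.169031  (= +√(1/35))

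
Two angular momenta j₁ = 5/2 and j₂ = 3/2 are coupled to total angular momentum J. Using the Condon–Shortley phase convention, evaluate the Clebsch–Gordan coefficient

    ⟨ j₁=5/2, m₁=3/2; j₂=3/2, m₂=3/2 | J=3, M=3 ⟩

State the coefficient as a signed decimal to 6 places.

√[7·1!4!2!/8! · 4!1!3!0!6!0!] = √(864)
  +(−1)^1/∏(1,0,0,2,4,0)! = -1/48  (running -1/48)
⟨..|..⟩ = √(864)·(-1/48) = -0.612372

−√(3/8) ≈ -0.612372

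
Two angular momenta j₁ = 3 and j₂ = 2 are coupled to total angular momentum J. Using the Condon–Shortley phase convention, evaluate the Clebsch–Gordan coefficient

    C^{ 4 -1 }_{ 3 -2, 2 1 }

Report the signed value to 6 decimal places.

−√(7/20) = -0.591608

triangle: 1!×5!×3!/10! = 720/3628800
(j±m)!: 1!×5!×3!×1!×3!×5! = 518400
prefactor² = (2J+1)×Δ×N² = 6480/7
  k=0: +1/(0!×1!×5!×3!×0!×0!) = 1/720
  k=1: −1/(1!×0!×4!×2!×1!×1!) = -1/48
Σ = -7/360  ⇒  CG² = 6480/7×(-7/360)² = 7/20
CG = −√(7/20) = -0.591608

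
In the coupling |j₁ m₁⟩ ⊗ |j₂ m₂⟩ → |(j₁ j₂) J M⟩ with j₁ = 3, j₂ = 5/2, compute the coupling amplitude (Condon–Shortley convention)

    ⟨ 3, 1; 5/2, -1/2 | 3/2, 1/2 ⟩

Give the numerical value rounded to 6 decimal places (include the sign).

√[4·4!2!1!/8! · 4!2!2!3!2!1!] = √(192/35)
  +(−1)^1/∏(1,3,1,1,1,0)! = -1/6  (running -1/6)
  +(−1)^2/∏(2,2,0,0,2,1)! = 1/8  (running -1/24)
⟨..|..⟩ = √(192/35)·(-1/24) = -0.097590

-0.097590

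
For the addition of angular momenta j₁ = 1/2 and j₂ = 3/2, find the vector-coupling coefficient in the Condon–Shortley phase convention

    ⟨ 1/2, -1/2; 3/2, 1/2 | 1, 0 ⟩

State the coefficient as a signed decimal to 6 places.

√[3·1!0!2!/4! · 0!1!2!1!1!1!] = √(1/2)
  +(−1)^1/∏(1,0,0,1,0,1)! = -1  (running -1)
⟨..|..⟩ = √(1/2)·(-1) = -0.707107

−√(1/2) ≈ -0.707107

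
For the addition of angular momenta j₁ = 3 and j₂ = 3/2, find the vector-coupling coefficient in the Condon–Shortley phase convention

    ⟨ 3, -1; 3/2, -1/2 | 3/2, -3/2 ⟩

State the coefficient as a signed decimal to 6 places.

−√(4/35) ≈ -0.338062

√[4·3!3!0!/7! · 2!4!1!2!0!3!] = √(576/35)
  +(−1)^1/∏(1,2,3,0,0,0)! = -1/12  (running -1/12)
⟨..|..⟩ = √(576/35)·(-1/12) = -0.338062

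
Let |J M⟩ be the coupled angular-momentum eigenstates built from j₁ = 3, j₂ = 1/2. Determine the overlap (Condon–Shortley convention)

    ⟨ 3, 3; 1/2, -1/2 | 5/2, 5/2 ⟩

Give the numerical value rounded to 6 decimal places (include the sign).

+√(6/7) = +0.925820

triangle: 1!*5!*0!/7! = 120/5040
(j±m)!: 6!*0!*0!*1!*5!*0! = 86400
prefactor² = (2J+1)*Δ*N² = 86400/7
  k=0: +1/(0!*1!*0!*0!*5!*0!) = 1/120
Σ = 1/120  ⇒  CG² = 86400/7*1/120² = 6/7
CG = +√(6/7) = +0.925820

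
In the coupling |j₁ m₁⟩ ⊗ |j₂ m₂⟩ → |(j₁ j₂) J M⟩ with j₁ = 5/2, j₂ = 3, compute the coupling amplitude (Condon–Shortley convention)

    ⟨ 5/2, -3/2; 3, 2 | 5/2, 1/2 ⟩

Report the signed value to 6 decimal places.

√[6·3!2!3!/9! · 1!4!5!1!3!2!] = √(288/7)
  +(−1)^2/∏(2,1,2,3,0,0)! = 1/24  (running 1/24)
  +(−1)^3/∏(3,0,1,2,1,1)! = -1/12  (running -1/24)
⟨..|..⟩ = √(288/7)·(-1/24) = -0.267261

-0.267261  (= −√(1/14))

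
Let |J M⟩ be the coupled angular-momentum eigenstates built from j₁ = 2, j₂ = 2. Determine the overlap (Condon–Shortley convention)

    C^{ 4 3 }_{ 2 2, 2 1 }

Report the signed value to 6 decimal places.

+0.707107  (= +√(1/2))

triangle: 0!·4!·4!/9! = 576/362880
(j±m)!: 4!·0!·3!·1!·7!·1! = 725760
prefactor² = (2J+1)·Δ·N² = 10368
  k=0: +1/(0!·0!·0!·3!·4!·1!) = 1/144
Σ = 1/144  ⇒  CG² = 10368·1/144² = 1/2
CG = +√(1/2) = +0.707107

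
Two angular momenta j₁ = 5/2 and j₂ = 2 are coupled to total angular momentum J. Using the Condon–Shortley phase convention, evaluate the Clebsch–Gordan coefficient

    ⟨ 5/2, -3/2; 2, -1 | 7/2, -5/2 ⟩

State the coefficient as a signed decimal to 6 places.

-0.125988

triangle: 1!*4!*3!/9! = 144/362880
(j±m)!: 1!*4!*1!*3!*1!*6! = 103680
prefactor² = (2J+1)*Δ*N² = 2304/7
  k=0: +1/(0!*1!*4!*1!*0!*2!) = 1/48
  k=1: −1/(1!*0!*3!*0!*1!*3!) = -1/36
Σ = -1/144  ⇒  CG² = 2304/7*(-1/144)² = 1/63
CG = −√(1/63) = -0.125988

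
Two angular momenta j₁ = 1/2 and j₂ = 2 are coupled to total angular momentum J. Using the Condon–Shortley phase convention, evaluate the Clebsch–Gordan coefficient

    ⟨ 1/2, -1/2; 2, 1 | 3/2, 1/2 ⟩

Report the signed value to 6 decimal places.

-0.774597  (= −√(3/5))

triangle: 1!*0!*3!/5! = 6/120
(j±m)!: 0!*1!*3!*1!*2!*1! = 12
prefactor² = (2J+1)*Δ*N² = 12/5
  k=1: −1/(1!*0!*0!*2!*0!*1!) = -1/2
Σ = -1/2  ⇒  CG² = 12/5*(-1/2)² = 3/5
CG = −√(3/5) = -0.774597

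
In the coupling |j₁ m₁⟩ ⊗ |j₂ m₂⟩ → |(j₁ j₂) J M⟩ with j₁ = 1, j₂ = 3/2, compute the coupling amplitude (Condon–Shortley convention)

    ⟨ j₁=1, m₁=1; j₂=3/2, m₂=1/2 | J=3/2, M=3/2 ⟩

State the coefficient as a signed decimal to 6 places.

j₁+j₂−J=1  J+j₁−j₂=1  J−j₁+j₂=2  j₁+j₂+J+1=5
(j₁±m₁, j₂±m₂, J±M) = (2,0,2,1,3,0)
P² = 8/5
sum k=0..0:
  [0] +1/2 = 1/2
S = 1/2
C² = P²·S² = 2/5 ; C = +0.632456

+√(2/5) ≈ +0.632456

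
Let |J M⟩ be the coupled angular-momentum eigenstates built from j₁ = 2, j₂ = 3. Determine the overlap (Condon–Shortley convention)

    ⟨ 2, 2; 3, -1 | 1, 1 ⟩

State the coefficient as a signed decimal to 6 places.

√[3·4!0!2!/7! · 4!0!2!4!2!0!] = √(2304/35)
  +(−1)^0/∏(0,4,0,2,0,0)! = 1/48  (running 1/48)
⟨..|..⟩ = √(2304/35)·(1/48) = +0.169031

+√(1/35) ≈ +0.169031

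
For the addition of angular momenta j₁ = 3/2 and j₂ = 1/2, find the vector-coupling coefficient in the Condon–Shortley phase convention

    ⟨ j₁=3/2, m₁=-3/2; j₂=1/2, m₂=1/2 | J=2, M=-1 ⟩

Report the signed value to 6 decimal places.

triangle: 0!*3!*1!/5! = 6/120
(j±m)!: 0!*3!*1!*0!*1!*3! = 36
prefactor² = (2J+1)*Δ*N² = 9
  k=0: +1/(0!*0!*3!*1!*0!*0!) = 1/6
Σ = 1/6  ⇒  CG² = 9*1/6² = 1/4
CG = +√(1/4) = +0.500000

+√(1/4) = +0.500000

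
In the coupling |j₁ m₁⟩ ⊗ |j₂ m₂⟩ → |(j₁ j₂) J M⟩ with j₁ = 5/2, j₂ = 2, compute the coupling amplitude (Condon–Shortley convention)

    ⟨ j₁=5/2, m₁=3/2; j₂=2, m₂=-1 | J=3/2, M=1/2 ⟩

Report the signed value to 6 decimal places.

-0.138013  (= −√(2/105))

√[4·3!2!1!/7! · 4!1!1!3!2!1!] = √(96/35)
  +(−1)^0/∏(0,3,1,1,1,0)! = 1/6  (running 1/6)
  +(−1)^1/∏(1,2,0,0,2,1)! = -1/4  (running -1/12)
⟨..|..⟩ = √(96/35)·(-1/12) = -0.138013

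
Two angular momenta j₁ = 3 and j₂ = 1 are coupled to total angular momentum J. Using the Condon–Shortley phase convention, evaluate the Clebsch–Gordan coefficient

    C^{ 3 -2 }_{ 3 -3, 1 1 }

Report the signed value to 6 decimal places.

-0.500000  (= −√(1/4))

√[7·1!5!1!/8! · 0!6!2!0!1!5!] = √(3600)
  +(−1)^1/∏(1,0,5,1,0,0)! = -1/120  (running -1/120)
⟨..|..⟩ = √(3600)·(-1/120) = -0.500000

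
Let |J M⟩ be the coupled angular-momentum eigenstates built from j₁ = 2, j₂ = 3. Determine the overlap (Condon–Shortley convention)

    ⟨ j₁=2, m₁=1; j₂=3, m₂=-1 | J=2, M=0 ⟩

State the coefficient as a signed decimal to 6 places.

−√(1/7) = -0.377964

√[5·3!1!3!/8! · 3!1!2!4!2!2!] = √(36/7)
  +(−1)^0/∏(0,3,1,2,0,1)! = 1/12  (running 1/12)
  +(−1)^1/∏(1,2,0,1,1,2)! = -1/4  (running -1/6)
⟨..|..⟩ = √(36/7)·(-1/6) = -0.377964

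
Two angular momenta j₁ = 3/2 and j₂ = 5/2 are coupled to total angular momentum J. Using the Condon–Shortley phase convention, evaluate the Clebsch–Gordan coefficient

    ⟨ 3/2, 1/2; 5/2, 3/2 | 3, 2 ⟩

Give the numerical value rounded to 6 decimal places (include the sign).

j₁+j₂−J=1  J+j₁−j₂=2  J−j₁+j₂=4  j₁+j₂+J+1=8
(j₁±m₁, j₂±m₂, J±M) = (2,1,4,1,5,1)
P² = 48
sum k=0..1:
  [0] +1/24 = 1/24
  [1] −1/12 = -1/12
S = -1/24
C² = P²·S² = 1/12 ; C = -0.288675

-0.288675  (= −√(1/12))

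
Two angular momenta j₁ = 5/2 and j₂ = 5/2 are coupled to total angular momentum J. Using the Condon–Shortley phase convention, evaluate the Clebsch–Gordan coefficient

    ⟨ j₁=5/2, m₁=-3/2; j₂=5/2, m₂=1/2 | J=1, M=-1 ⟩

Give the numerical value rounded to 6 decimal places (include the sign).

−√(8/35) ≈ -0.478091

triangle: 4!*1!*1!/7! = 24/5040
(j±m)!: 1!*4!*3!*2!*0!*2! = 576
prefactor² = (2J+1)*Δ*N² = 288/35
  k=3: −1/(3!*1!*1!*0!*0!*1!) = -1/6
Σ = -1/6  ⇒  CG² = 288/35*(-1/6)² = 8/35
CG = −√(8/35) = -0.478091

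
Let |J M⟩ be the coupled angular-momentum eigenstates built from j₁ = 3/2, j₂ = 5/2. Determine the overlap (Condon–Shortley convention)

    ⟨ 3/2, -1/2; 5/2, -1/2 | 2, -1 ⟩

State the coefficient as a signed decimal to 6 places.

-0.545545  (= −√(25/84))

√[5·2!1!3!/7! · 1!2!2!3!1!3!] = √(12/7)
  +(−1)^1/∏(1,1,1,1,0,2)! = -1/2  (running -1/2)
  +(−1)^2/∏(2,0,0,0,1,3)! = 1/12  (running -5/12)
⟨..|..⟩ = √(12/7)·(-5/12) = -0.545545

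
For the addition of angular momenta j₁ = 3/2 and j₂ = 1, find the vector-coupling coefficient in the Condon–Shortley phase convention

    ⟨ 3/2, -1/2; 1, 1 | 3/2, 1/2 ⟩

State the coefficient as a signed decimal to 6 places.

j₁+j₂−J=1  J+j₁−j₂=2  J−j₁+j₂=1  j₁+j₂+J+1=5
(j₁±m₁, j₂±m₂, J±M) = (1,2,2,0,2,1)
P² = 8/15
sum k=1..1:
  [1] −1/1 = -1
S = -1
C² = P²·S² = 8/15 ; C = -0.730297

-0.730297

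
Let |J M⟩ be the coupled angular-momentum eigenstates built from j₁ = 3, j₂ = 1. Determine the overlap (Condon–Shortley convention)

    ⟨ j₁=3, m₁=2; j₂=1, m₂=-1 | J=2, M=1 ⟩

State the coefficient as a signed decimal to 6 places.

+√(10/21) = +0.690066

√[5·2!4!0!/7! · 5!1!0!2!3!1!] = √(480/7)
  +(−1)^0/∏(0,2,1,0,3,0)! = 1/12  (running 1/12)
⟨..|..⟩ = √(480/7)·(1/12) = +0.690066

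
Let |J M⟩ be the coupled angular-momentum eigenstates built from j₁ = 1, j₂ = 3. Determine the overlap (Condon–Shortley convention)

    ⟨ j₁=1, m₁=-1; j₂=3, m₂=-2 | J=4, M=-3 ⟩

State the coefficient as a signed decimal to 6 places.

+0.866025  (= +√(3/4))

√[9·0!2!6!/9! · 0!2!1!5!1!7!] = √(43200)
  +(−1)^0/∏(0,0,2,1,0,5)! = 1/240  (running 1/240)
⟨..|..⟩ = √(43200)·(1/240) = +0.866025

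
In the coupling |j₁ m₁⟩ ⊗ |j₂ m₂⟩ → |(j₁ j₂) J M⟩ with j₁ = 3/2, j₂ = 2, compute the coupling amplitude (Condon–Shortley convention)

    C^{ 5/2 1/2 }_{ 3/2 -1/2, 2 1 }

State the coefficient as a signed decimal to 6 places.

triangle: 1!*2!*3!/7! = 12/5040
(j±m)!: 1!*2!*3!*1!*3!*2! = 144
prefactor² = (2J+1)*Δ*N² = 72/35
  k=0: +1/(0!*1!*2!*3!*0!*0!) = 1/12
  k=1: −1/(1!*0!*1!*2!*1!*1!) = -1/2
Σ = -5/12  ⇒  CG² = 72/35*(-5/12)² = 5/14
CG = −√(5/14) = -0.597614

-0.597614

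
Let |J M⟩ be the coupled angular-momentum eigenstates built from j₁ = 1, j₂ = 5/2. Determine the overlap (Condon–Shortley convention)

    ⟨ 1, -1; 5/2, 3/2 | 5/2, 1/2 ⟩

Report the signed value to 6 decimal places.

√[6·1!1!4!/7! · 0!2!4!1!3!2!] = √(576/35)
  +(−1)^1/∏(1,0,1,3,0,1)! = -1/6  (running -1/6)
⟨..|..⟩ = √(576/35)·(-1/6) = -0.676123

−√(16/35) ≈ -0.676123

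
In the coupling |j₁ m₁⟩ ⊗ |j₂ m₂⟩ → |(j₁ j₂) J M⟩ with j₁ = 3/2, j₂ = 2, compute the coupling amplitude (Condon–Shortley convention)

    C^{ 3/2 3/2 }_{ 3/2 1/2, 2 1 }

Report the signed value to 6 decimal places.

-0.632456  (= −√(2/5))

triangle: 2!·1!·2!/6! = 4/720
(j±m)!: 2!·1!·3!·1!·3!·0! = 72
prefactor² = (2J+1)·Δ·N² = 8/5
  k=1: −1/(1!·1!·0!·2!·1!·0!) = -1/2
Σ = -1/2  ⇒  CG² = 8/5·(-1/2)² = 2/5
CG = −√(2/5) = -0.632456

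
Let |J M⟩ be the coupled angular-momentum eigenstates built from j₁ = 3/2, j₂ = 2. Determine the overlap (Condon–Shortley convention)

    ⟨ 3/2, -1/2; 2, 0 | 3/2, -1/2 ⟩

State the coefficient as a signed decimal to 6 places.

triangle: 2!·1!·2!/6! = 4/720
(j±m)!: 1!·2!·2!·2!·1!·2! = 16
prefactor² = (2J+1)·Δ·N² = 16/45
  k=1: −1/(1!·1!·1!·1!·0!·1!) = -1
  k=2: +1/(2!·0!·0!·0!·1!·2!) = 1/4
Σ = -3/4  ⇒  CG² = 16/45·(-3/4)² = 1/5
CG = −√(1/5) = -0.447214

−√(1/5) = -0.447214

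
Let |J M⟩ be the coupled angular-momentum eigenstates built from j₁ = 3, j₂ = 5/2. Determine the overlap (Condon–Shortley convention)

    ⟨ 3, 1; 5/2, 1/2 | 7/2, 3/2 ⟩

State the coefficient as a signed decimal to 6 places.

−√(5/21) = -0.487950

j₁+j₂−J=2  J+j₁−j₂=4  J−j₁+j₂=3  j₁+j₂+J+1=10
(j₁±m₁, j₂±m₂, J±M) = (4,2,3,2,5,2)
P² = 3072/35
sum k=0..2:
  [0] +1/48 = 1/48
  [1] −1/12 = -1/12
  [2] +1/96 = 1/96
S = -5/96
C² = P²·S² = 5/21 ; C = -0.487950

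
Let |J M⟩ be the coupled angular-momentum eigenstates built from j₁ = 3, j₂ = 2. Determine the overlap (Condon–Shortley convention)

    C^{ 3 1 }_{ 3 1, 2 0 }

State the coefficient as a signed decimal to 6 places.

-0.387298

√[7·2!4!2!/9! · 4!2!2!2!4!2!] = √(256/15)
  +(−1)^0/∏(0,2,2,2,2,0)! = 1/16  (running 1/16)
  +(−1)^1/∏(1,1,1,1,3,1)! = -1/6  (running -5/48)
  +(−1)^2/∏(2,0,0,0,4,2)! = 1/96  (running -3/32)
⟨..|..⟩ = √(256/15)·(-3/32) = -0.387298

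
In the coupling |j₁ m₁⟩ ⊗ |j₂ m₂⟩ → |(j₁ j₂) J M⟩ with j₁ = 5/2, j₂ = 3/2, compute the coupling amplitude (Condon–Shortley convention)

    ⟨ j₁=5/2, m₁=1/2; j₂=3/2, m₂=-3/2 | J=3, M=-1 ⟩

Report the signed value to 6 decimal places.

j₁+j₂−J=1  J+j₁−j₂=4  J−j₁+j₂=2  j₁+j₂+J+1=8
(j₁±m₁, j₂±m₂, J±M) = (3,2,0,3,2,4)
P² = 144/5
sum k=0..0:
  [0] +1/8 = 1/8
S = 1/8
C² = P²·S² = 9/20 ; C = +0.670820

+√(9/20) ≈ +0.670820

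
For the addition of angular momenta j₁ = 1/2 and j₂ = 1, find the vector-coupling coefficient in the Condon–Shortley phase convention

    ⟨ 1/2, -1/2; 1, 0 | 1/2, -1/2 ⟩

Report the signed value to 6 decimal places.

j₁+j₂−J=1  J+j₁−j₂=0  J−j₁+j₂=1  j₁+j₂+J+1=3
(j₁±m₁, j₂±m₂, J±M) = (0,1,1,1,0,1)
P² = 1/3
sum k=1..1:
  [1] −1/1 = -1
S = -1
C² = P²·S² = 1/3 ; C = -0.577350

-0.577350  (= −√(1/3))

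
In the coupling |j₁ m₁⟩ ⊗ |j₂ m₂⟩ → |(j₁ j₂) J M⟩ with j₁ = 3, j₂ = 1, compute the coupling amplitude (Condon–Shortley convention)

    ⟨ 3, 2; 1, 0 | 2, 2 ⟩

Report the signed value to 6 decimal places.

triangle: 2!·4!·0!/7! = 48/5040
(j±m)!: 5!·1!·1!·1!·4!·0! = 2880
prefactor² = (2J+1)·Δ·N² = 960/7
  k=1: −1/(1!·1!·0!·0!·4!·0!) = -1/24
Σ = -1/24  ⇒  CG² = 960/7·(-1/24)² = 5/21
CG = −√(5/21) = -0.487950

-0.487950  (= −√(5/21))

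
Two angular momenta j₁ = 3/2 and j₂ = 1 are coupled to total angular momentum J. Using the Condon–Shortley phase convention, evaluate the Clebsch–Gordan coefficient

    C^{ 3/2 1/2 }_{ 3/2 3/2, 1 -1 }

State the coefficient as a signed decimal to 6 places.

+0.632456

j₁+j₂−J=1  J+j₁−j₂=2  J−j₁+j₂=1  j₁+j₂+J+1=5
(j₁±m₁, j₂±m₂, J±M) = (3,0,0,2,2,1)
P² = 8/5
sum k=0..0:
  [0] +1/2 = 1/2
S = 1/2
C² = P²·S² = 2/5 ; C = +0.632456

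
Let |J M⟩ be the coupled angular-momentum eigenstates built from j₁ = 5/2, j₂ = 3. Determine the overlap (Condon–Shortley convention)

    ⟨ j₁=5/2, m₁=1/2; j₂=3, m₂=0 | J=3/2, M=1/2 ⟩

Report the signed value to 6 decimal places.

triangle: 4!×1!×2!/8! = 48/40320
(j±m)!: 3!×2!×3!×3!×2!×1! = 864
prefactor² = (2J+1)×Δ×N² = 144/35
  k=1: −1/(1!×3!×1!×2!×0!×0!) = -1/12
  k=2: +1/(2!×2!×0!×1!×1!×1!) = 1/4
Σ = 1/6  ⇒  CG² = 144/35×1/6² = 4/35
CG = +√(4/35) = +0.338062

+√(4/35) = +0.338062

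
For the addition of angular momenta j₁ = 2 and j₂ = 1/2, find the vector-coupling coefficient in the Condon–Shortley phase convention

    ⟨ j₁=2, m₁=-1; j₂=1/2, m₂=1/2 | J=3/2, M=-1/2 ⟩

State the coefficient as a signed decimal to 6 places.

−√(3/5) ≈ -0.774597

j₁+j₂−J=1  J+j₁−j₂=3  J−j₁+j₂=0  j₁+j₂+J+1=5
(j₁±m₁, j₂±m₂, J±M) = (1,3,1,0,1,2)
P² = 12/5
sum k=1..1:
  [1] −1/2 = -1/2
S = -1/2
C² = P²·S² = 3/5 ; C = -0.774597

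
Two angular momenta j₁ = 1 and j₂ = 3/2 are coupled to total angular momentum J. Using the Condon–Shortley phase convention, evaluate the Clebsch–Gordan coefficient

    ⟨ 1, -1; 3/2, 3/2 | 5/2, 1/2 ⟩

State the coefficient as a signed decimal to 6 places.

+√(1/10) = +0.316228

j₁+j₂−J=0  J+j₁−j₂=2  J−j₁+j₂=3  j₁+j₂+J+1=6
(j₁±m₁, j₂±m₂, J±M) = (0,2,3,0,3,2)
P² = 72/5
sum k=0..0:
  [0] +1/12 = 1/12
S = 1/12
C² = P²·S² = 1/10 ; C = +0.316228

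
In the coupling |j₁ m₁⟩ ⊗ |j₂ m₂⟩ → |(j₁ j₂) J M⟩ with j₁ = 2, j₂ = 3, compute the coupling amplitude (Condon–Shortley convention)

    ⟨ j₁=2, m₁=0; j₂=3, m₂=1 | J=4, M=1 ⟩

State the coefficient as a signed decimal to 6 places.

triangle: 1!×3!×5!/10! = 720/3628800
(j±m)!: 2!×2!×4!×2!×5!×3! = 138240
prefactor² = (2J+1)×Δ×N² = 1728/7
  k=0: +1/(0!×1!×2!×4!×1!×1!) = 1/48
  k=1: −1/(1!×0!×1!×3!×2!×2!) = -1/24
Σ = -1/48  ⇒  CG² = 1728/7×(-1/48)² = 3/28
CG = −√(3/28) = -0.327327

-0.327327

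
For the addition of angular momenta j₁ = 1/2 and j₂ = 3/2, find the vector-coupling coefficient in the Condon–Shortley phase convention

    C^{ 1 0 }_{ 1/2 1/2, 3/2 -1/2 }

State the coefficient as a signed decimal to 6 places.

j₁+j₂−J=1  J+j₁−j₂=0  J−j₁+j₂=2  j₁+j₂+J+1=4
(j₁±m₁, j₂±m₂, J±M) = (1,0,1,2,1,1)
P² = 1/2
sum k=0..0:
  [0] +1/1 = 1
S = 1
C² = P²·S² = 1/2 ; C = +0.707107

+0.707107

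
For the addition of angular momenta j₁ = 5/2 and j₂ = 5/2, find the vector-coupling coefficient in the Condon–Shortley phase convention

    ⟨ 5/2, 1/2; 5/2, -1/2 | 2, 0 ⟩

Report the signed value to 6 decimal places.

j₁+j₂−J=3  J+j₁−j₂=2  J−j₁+j₂=2  j₁+j₂+J+1=8
(j₁±m₁, j₂±m₂, J±M) = (3,2,2,3,2,2)
P² = 12/7
sum k=0..2:
  [0] +1/24 = 1/24
  [1] −1/2 = -1/2
  [2] +1/8 = 1/8
S = -1/3
C² = P²·S² = 4/21 ; C = -0.436436

-0.436436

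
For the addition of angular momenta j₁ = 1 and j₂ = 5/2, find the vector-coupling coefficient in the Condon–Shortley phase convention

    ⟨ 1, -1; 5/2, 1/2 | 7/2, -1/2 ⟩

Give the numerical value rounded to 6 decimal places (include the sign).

+0.534522  (= +√(2/7))

√[8·0!2!5!/8! · 0!2!3!2!3!4!] = √(1152/7)
  +(−1)^0/∏(0,0,2,3,0,2)! = 1/24  (running 1/24)
⟨..|..⟩ = √(1152/7)·(1/24) = +0.534522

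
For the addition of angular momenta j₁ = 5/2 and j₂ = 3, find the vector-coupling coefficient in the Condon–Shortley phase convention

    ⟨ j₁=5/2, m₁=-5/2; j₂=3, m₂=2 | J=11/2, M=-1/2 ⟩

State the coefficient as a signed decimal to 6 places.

√[12·0!5!6!/12! · 0!5!5!1!5!6!] = √(207360000/77)
  +(−1)^0/∏(0,0,5,5,0,1)! = 1/14400  (running 1/14400)
⟨..|..⟩ = √(207360000/77)·(1/14400) = +0.113961

+√(1/77) = +0.113961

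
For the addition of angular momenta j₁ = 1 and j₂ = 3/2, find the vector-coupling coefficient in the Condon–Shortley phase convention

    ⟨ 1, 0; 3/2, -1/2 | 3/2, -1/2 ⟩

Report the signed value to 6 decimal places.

+0.258199  (= +√(1/15))

√[4·1!1!2!/5! · 1!1!1!2!1!2!] = √(4/15)
  +(−1)^0/∏(0,1,1,1,0,1)! = 1  (running 1)
  +(−1)^1/∏(1,0,0,0,1,2)! = -1/2  (running 1/2)
⟨..|..⟩ = √(4/15)·(1/2) = +0.258199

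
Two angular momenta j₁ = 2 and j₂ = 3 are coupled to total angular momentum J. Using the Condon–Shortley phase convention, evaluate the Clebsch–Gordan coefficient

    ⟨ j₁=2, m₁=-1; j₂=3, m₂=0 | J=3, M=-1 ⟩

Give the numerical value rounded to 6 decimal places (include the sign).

−√(1/30) ≈ -0.182574

j₁+j₂−J=2  J+j₁−j₂=2  J−j₁+j₂=4  j₁+j₂+J+1=9
(j₁±m₁, j₂±m₂, J±M) = (1,3,3,3,2,4)
P² = 96/5
sum k=1..2:
  [1] −1/8 = -1/8
  [2] +1/12 = 1/12
S = -1/24
C² = P²·S² = 1/30 ; C = -0.182574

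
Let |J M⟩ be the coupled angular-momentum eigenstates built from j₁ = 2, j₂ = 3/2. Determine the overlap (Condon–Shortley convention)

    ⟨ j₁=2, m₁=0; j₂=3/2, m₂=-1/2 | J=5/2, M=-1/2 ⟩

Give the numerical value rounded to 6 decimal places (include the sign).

+0.292770

j₁+j₂−J=1  J+j₁−j₂=3  J−j₁+j₂=2  j₁+j₂+J+1=7
(j₁±m₁, j₂±m₂, J±M) = (2,2,1,2,2,3)
P² = 48/35
sum k=0..1:
  [0] +1/2 = 1/2
  [1] −1/4 = -1/4
S = 1/4
C² = P²·S² = 3/35 ; C = +0.292770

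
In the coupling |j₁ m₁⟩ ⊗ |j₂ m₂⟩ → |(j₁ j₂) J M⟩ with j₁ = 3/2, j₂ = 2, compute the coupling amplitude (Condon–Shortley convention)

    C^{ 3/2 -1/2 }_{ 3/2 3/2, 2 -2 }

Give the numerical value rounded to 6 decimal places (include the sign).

√[4·2!1!2!/6! · 3!0!0!4!1!2!] = √(32/5)
  +(−1)^0/∏(0,2,0,0,1,2)! = 1/4  (running 1/4)
⟨..|..⟩ = √(32/5)·(1/4) = +0.632456

+0.632456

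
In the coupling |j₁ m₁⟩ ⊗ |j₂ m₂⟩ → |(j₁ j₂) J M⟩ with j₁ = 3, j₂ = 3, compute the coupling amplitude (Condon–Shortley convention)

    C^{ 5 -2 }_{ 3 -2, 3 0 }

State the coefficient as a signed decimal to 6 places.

triangle: 1!*5!*5!/12! = 14400/479001600
(j±m)!: 1!*5!*3!*3!*3!*7! = 130636800
prefactor² = (2J+1)*Δ*N² = 43200
  k=0: +1/(0!*1!*5!*3!*0!*2!) = 1/1440
  k=1: −1/(1!*0!*4!*2!*1!*3!) = -1/288
Σ = -1/360  ⇒  CG² = 43200*(-1/360)² = 1/3
CG = −√(1/3) = -0.577350

-0.577350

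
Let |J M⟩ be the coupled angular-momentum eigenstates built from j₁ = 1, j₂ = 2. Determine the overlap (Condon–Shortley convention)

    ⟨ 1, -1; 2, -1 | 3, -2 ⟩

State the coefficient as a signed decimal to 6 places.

+0.816497

j₁+j₂−J=0  J+j₁−j₂=2  J−j₁+j₂=4  j₁+j₂+J+1=7
(j₁±m₁, j₂±m₂, J±M) = (0,2,1,3,1,5)
P² = 96
sum k=0..0:
  [0] +1/12 = 1/12
S = 1/12
C² = P²·S² = 2/3 ; C = +0.816497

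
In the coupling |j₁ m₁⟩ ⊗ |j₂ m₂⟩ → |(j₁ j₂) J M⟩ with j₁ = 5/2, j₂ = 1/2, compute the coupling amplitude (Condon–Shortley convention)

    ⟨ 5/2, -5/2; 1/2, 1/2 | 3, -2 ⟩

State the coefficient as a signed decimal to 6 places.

√[7·0!5!1!/7! · 0!5!1!0!1!5!] = √(2400)
  +(−1)^0/∏(0,0,5,1,0,0)! = 1/120  (running 1/120)
⟨..|..⟩ = √(2400)·(1/120) = +0.408248

+√(1/6) = +0.408248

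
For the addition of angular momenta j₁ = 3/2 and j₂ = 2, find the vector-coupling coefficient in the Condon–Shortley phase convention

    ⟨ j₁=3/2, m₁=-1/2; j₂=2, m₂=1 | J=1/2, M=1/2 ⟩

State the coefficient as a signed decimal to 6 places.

triangle: 3!*0!*1!/5! = 6/120
(j±m)!: 1!*2!*3!*1!*1!*0! = 12
prefactor² = (2J+1)*Δ*N² = 6/5
  k=2: +1/(2!*1!*0!*1!*0!*0!) = 1/2
Σ = 1/2  ⇒  CG² = 6/5*1/2² = 3/10
CG = +√(3/10) = +0.547723

+√(3/10) ≈ +0.547723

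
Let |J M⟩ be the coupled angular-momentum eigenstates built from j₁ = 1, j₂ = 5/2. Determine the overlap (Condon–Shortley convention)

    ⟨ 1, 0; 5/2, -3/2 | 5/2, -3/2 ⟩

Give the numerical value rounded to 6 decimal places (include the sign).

+√(9/35) = +0.507093

√[6·1!1!4!/7! · 1!1!1!4!1!4!] = √(576/35)
  +(−1)^0/∏(0,1,1,1,0,3)! = 1/6  (running 1/6)
  +(−1)^1/∏(1,0,0,0,1,4)! = -1/24  (running 1/8)
⟨..|..⟩ = √(576/35)·(1/8) = +0.507093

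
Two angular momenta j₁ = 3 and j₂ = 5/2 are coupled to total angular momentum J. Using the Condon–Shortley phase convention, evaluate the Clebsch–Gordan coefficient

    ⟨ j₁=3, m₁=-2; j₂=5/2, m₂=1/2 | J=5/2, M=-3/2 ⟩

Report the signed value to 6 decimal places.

+√(1/14) = +0.267261

j₁+j₂−J=3  J+j₁−j₂=3  J−j₁+j₂=2  j₁+j₂+J+1=9
(j₁±m₁, j₂±m₂, J±M) = (1,5,3,2,1,4)
P² = 288/7
sum k=2..3:
  [2] +1/12 = 1/12
  [3] −1/24 = -1/24
S = 1/24
C² = P²·S² = 1/14 ; C = +0.267261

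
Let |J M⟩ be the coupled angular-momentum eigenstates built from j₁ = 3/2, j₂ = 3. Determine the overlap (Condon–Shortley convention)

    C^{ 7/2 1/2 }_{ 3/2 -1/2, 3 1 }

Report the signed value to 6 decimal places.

-0.534522  (= −√(2/7))

√[8·1!2!5!/9! · 1!2!4!2!4!3!] = √(512/7)
  +(−1)^0/∏(0,1,2,4,0,1)! = 1/48  (running 1/48)
  +(−1)^1/∏(1,0,1,3,1,2)! = -1/12  (running -1/16)
⟨..|..⟩ = √(512/7)·(-1/16) = -0.534522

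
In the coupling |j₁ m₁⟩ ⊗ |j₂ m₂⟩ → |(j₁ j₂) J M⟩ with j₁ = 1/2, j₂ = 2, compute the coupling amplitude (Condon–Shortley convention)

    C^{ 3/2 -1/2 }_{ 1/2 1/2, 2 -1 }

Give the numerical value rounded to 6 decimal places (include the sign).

triangle: 1!×0!×3!/5! = 6/120
(j±m)!: 1!×0!×1!×3!×1!×2! = 12
prefactor² = (2J+1)×Δ×N² = 12/5
  k=0: +1/(0!×1!×0!×1!×0!×2!) = 1/2
Σ = 1/2  ⇒  CG² = 12/5×1/2² = 3/5
CG = +√(3/5) = +0.774597

+√(3/5) ≈ +0.774597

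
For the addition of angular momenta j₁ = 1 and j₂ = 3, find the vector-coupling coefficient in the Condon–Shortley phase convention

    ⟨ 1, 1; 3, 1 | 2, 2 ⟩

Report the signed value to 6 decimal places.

√[5·2!0!4!/7! · 2!0!4!2!4!0!] = √(768/7)
  +(−1)^0/∏(0,2,0,4,0,0)! = 1/48  (running 1/48)
⟨..|..⟩ = √(768/7)·(1/48) = +0.218218

+0.218218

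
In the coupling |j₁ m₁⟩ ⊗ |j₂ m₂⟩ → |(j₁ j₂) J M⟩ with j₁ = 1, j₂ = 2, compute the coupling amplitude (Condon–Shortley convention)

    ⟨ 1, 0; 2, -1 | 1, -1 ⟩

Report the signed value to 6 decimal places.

j₁+j₂−J=2  J+j₁−j₂=0  J−j₁+j₂=2  j₁+j₂+J+1=5
(j₁±m₁, j₂±m₂, J±M) = (1,1,1,3,0,2)
P² = 6/5
sum k=1..1:
  [1] −1/2 = -1/2
S = -1/2
C² = P²·S² = 3/10 ; C = -0.547723

-0.547723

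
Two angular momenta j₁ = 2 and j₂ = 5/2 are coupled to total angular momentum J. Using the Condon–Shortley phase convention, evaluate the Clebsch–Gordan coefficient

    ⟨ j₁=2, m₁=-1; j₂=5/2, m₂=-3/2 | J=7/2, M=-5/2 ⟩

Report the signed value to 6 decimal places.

+√(1/63) ≈ +0.125988

triangle: 1!·3!·4!/9! = 144/362880
(j±m)!: 1!·3!·1!·4!·1!·6! = 103680
prefactor² = (2J+1)·Δ·N² = 2304/7
  k=0: +1/(0!·1!·3!·1!·0!·3!) = 1/36
  k=1: −1/(1!·0!·2!·0!·1!·4!) = -1/48
Σ = 1/144  ⇒  CG² = 2304/7·1/144² = 1/63
CG = +√(1/63) = +0.125988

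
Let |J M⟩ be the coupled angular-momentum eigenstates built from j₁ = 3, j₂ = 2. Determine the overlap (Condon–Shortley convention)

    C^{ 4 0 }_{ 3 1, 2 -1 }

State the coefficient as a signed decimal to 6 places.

+0.597614  (= +√(5/14))

triangle: 1!*5!*3!/10! = 720/3628800
(j±m)!: 4!*2!*1!*3!*4!*4! = 165888
prefactor² = (2J+1)*Δ*N² = 10368/35
  k=0: +1/(0!*1!*2!*1!*3!*2!) = 1/24
  k=1: −1/(1!*0!*1!*0!*4!*3!) = -1/144
Σ = 5/144  ⇒  CG² = 10368/35*5/144² = 5/14
CG = +√(5/14) = +0.597614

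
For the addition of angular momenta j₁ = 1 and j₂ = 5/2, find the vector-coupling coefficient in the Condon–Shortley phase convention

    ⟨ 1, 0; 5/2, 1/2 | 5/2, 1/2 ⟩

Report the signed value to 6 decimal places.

-0.169031  (= −√(1/35))

√[6·1!1!4!/7! · 1!1!3!2!3!2!] = √(144/35)
  +(−1)^0/∏(0,1,1,3,0,1)! = 1/6  (running 1/6)
  +(−1)^1/∏(1,0,0,2,1,2)! = -1/4  (running -1/12)
⟨..|..⟩ = √(144/35)·(-1/12) = -0.169031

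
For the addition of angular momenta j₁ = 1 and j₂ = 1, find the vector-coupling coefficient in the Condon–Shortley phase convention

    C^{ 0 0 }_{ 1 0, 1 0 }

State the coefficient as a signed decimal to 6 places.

triangle: 2!*0!*0!/3! = 2/6
(j±m)!: 1!*1!*1!*1!*0!*0! = 1
prefactor² = (2J+1)*Δ*N² = 1/3
  k=1: −1/(1!*1!*0!*0!*0!*0!) = -1
Σ = -1  ⇒  CG² = 1/3*(-1)² = 1/3
CG = −√(1/3) = -0.577350

-0.577350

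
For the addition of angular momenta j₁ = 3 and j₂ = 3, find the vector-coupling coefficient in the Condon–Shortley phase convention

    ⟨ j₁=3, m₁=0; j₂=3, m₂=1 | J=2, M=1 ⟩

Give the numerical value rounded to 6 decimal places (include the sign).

√[5·4!2!2!/9! · 3!3!4!2!3!1!] = √(96/7)
  +(−1)^2/∏(2,2,1,2,1,0)! = 1/8  (running 1/8)
  +(−1)^3/∏(3,1,0,1,2,1)! = -1/12  (running 1/24)
⟨..|..⟩ = √(96/7)·(1/24) = +0.154303

+0.154303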